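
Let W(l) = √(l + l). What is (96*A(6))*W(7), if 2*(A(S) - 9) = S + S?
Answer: 1440*√14 ≈ 5388.0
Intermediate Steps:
A(S) = 9 + S (A(S) = 9 + (S + S)/2 = 9 + (2*S)/2 = 9 + S)
W(l) = √2*√l (W(l) = √(2*l) = √2*√l)
(96*A(6))*W(7) = (96*(9 + 6))*(√2*√7) = (96*15)*√14 = 1440*√14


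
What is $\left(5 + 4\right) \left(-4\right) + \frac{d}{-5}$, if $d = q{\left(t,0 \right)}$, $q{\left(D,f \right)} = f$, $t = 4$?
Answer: $-36$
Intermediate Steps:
$d = 0$
$\left(5 + 4\right) \left(-4\right) + \frac{d}{-5} = \left(5 + 4\right) \left(-4\right) + \frac{0}{-5} = 9 \left(-4\right) + 0 \left(- \frac{1}{5}\right) = -36 + 0 = -36$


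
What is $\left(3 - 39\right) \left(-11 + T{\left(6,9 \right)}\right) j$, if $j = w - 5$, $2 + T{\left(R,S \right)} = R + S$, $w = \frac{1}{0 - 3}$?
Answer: $384$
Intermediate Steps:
$w = - \frac{1}{3}$ ($w = \frac{1}{-3} = - \frac{1}{3} \approx -0.33333$)
$T{\left(R,S \right)} = -2 + R + S$ ($T{\left(R,S \right)} = -2 + \left(R + S\right) = -2 + R + S$)
$j = - \frac{16}{3}$ ($j = - \frac{1}{3} - 5 = - \frac{16}{3} \approx -5.3333$)
$\left(3 - 39\right) \left(-11 + T{\left(6,9 \right)}\right) j = \left(3 - 39\right) \left(-11 + \left(-2 + 6 + 9\right)\right) \left(- \frac{16}{3}\right) = \left(3 - 39\right) \left(-11 + 13\right) \left(- \frac{16}{3}\right) = \left(-36\right) 2 \left(- \frac{16}{3}\right) = \left(-72\right) \left(- \frac{16}{3}\right) = 384$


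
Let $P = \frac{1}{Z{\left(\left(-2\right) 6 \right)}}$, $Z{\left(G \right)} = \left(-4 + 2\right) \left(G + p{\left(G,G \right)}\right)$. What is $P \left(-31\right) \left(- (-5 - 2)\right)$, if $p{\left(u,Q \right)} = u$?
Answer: $- \frac{217}{48} \approx -4.5208$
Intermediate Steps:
$Z{\left(G \right)} = - 4 G$ ($Z{\left(G \right)} = \left(-4 + 2\right) \left(G + G\right) = - 2 \cdot 2 G = - 4 G$)
$P = \frac{1}{48}$ ($P = \frac{1}{\left(-4\right) \left(\left(-2\right) 6\right)} = \frac{1}{\left(-4\right) \left(-12\right)} = \frac{1}{48} \approx 0.020833$)
$P \left(-31\right) \left(- (-5 - 2)\right) = \frac{1}{48} \left(-31\right) \left(- (-5 - 2)\right) = - \frac{31 \left(\left(-1\right) \left(-7\right)\right)}{48} = \left(- \frac{31}{48}\right) 7 = - \frac{217}{48}$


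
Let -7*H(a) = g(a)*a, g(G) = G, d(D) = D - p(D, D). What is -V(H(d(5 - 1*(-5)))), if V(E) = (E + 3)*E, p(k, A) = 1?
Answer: -4860/49 ≈ -99.184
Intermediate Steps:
d(D) = -1 + D (d(D) = D - 1*1 = D - 1 = -1 + D)
H(a) = -a²/7 (H(a) = -a*a/7 = -a²/7)
V(E) = E*(3 + E) (V(E) = (3 + E)*E = E*(3 + E))
-V(H(d(5 - 1*(-5)))) = -(-(-1 + (5 - 1*(-5)))²/7)*(3 - (-1 + (5 - 1*(-5)))²/7) = -(-(-1 + (5 + 5))²/7)*(3 - (-1 + (5 + 5))²/7) = -(-(-1 + 10)²/7)*(3 - (-1 + 10)²/7) = -(-⅐*9²)*(3 - ⅐*9²) = -(-⅐*81)*(3 - ⅐*81) = -(-81)*(3 - 81/7)/7 = -(-81)*(-60)/(7*7) = -1*4860/49 = -4860/49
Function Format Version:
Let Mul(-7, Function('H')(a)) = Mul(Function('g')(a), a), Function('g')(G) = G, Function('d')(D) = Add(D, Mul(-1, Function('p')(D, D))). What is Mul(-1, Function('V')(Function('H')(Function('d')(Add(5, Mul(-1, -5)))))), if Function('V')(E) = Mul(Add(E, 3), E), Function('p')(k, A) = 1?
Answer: Rational(-4860, 49) ≈ -99.184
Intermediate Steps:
Function('d')(D) = Add(-1, D) (Function('d')(D) = Add(D, Mul(-1, 1)) = Add(D, -1) = Add(-1, D))
Function('H')(a) = Mul(Rational(-1, 7), Pow(a, 2)) (Function('H')(a) = Mul(Rational(-1, 7), Mul(a, a)) = Mul(Rational(-1, 7), Pow(a, 2)))
Function('V')(E) = Mul(E, Add(3, E)) (Function('V')(E) = Mul(Add(3, E), E) = Mul(E, Add(3, E)))
Mul(-1, Function('V')(Function('H')(Function('d')(Add(5, Mul(-1, -5)))))) = Mul(-1, Mul(Mul(Rational(-1, 7), Pow(Add(-1, Add(5, Mul(-1, -5))), 2)), Add(3, Mul(Rational(-1, 7), Pow(Add(-1, Add(5, Mul(-1, -5))), 2))))) = Mul(-1, Mul(Mul(Rational(-1, 7), Pow(Add(-1, Add(5, 5)), 2)), Add(3, Mul(Rational(-1, 7), Pow(Add(-1, Add(5, 5)), 2))))) = Mul(-1, Mul(Mul(Rational(-1, 7), Pow(Add(-1, 10), 2)), Add(3, Mul(Rational(-1, 7), Pow(Add(-1, 10), 2))))) = Mul(-1, Mul(Mul(Rational(-1, 7), Pow(9, 2)), Add(3, Mul(Rational(-1, 7), Pow(9, 2))))) = Mul(-1, Mul(Mul(Rational(-1, 7), 81), Add(3, Mul(Rational(-1, 7), 81)))) = Mul(-1, Mul(Rational(-81, 7), Add(3, Rational(-81, 7)))) = Mul(-1, Mul(Rational(-81, 7), Rational(-60, 7))) = Mul(-1, Rational(4860, 49)) = Rational(-4860, 49)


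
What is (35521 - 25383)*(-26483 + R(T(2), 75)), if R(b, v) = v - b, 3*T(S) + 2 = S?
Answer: -267724304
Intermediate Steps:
T(S) = -⅔ + S/3
(35521 - 25383)*(-26483 + R(T(2), 75)) = (35521 - 25383)*(-26483 + (75 - (-⅔ + (⅓)*2))) = 10138*(-26483 + (75 - (-⅔ + ⅔))) = 10138*(-26483 + (75 - 1*0)) = 10138*(-26483 + (75 + 0)) = 10138*(-26483 + 75) = 10138*(-26408) = -267724304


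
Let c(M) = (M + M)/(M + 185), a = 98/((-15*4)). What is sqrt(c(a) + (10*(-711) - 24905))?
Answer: I*sqrt(968806486113)/5501 ≈ 178.93*I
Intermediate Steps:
a = -49/30 (a = 98/(-60) = 98*(-1/60) = -49/30 ≈ -1.6333)
c(M) = 2*M/(185 + M) (c(M) = (2*M)/(185 + M) = 2*M/(185 + M))
sqrt(c(a) + (10*(-711) - 24905)) = sqrt(2*(-49/30)/(185 - 49/30) + (10*(-711) - 24905)) = sqrt(2*(-49/30)/(5501/30) + (-7110 - 24905)) = sqrt(2*(-49/30)*(30/5501) - 32015) = sqrt(-98/5501 - 32015) = sqrt(-176114613/5501) = I*sqrt(968806486113)/5501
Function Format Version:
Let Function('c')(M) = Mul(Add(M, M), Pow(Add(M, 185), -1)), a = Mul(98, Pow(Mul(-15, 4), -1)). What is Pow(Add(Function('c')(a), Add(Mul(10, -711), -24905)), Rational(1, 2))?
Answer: Mul(Rational(1, 5501), I, Pow(968806486113, Rational(1, 2))) ≈ Mul(178.93, I)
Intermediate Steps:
a = Rational(-49, 30) (a = Mul(98, Pow(-60, -1)) = Mul(98, Rational(-1, 60)) = Rational(-49, 30) ≈ -1.6333)
Function('c')(M) = Mul(2, M, Pow(Add(185, M), -1)) (Function('c')(M) = Mul(Mul(2, M), Pow(Add(185, M), -1)) = Mul(2, M, Pow(Add(185, M), -1)))
Pow(Add(Function('c')(a), Add(Mul(10, -711), -24905)), Rational(1, 2)) = Pow(Add(Mul(2, Rational(-49, 30), Pow(Add(185, Rational(-49, 30)), -1)), Add(Mul(10, -711), -24905)), Rational(1, 2)) = Pow(Add(Mul(2, Rational(-49, 30), Pow(Rational(5501, 30), -1)), Add(-7110, -24905)), Rational(1, 2)) = Pow(Add(Mul(2, Rational(-49, 30), Rational(30, 5501)), -32015), Rational(1, 2)) = Pow(Add(Rational(-98, 5501), -32015), Rational(1, 2)) = Pow(Rational(-176114613, 5501), Rational(1, 2)) = Mul(Rational(1, 5501), I, Pow(968806486113, Rational(1, 2)))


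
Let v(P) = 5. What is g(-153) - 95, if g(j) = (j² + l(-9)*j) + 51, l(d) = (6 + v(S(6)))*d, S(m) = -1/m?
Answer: 38512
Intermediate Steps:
l(d) = 11*d (l(d) = (6 + 5)*d = 11*d)
g(j) = 51 + j² - 99*j (g(j) = (j² + (11*(-9))*j) + 51 = (j² - 99*j) + 51 = 51 + j² - 99*j)
g(-153) - 95 = (51 + (-153)² - 99*(-153)) - 95 = (51 + 23409 + 15147) - 95 = 38607 - 95 = 38512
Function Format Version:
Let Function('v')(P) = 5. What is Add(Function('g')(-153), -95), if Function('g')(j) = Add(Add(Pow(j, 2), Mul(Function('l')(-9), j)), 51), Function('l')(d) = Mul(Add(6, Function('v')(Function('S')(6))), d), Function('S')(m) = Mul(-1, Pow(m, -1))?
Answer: 38512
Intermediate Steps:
Function('l')(d) = Mul(11, d) (Function('l')(d) = Mul(Add(6, 5), d) = Mul(11, d))
Function('g')(j) = Add(51, Pow(j, 2), Mul(-99, j)) (Function('g')(j) = Add(Add(Pow(j, 2), Mul(Mul(11, -9), j)), 51) = Add(Add(Pow(j, 2), Mul(-99, j)), 51) = Add(51, Pow(j, 2), Mul(-99, j)))
Add(Function('g')(-153), -95) = Add(Add(51, Pow(-153, 2), Mul(-99, -153)), -95) = Add(Add(51, 23409, 15147), -95) = Add(38607, -95) = 38512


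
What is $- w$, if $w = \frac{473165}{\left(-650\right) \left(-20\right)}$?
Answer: $- \frac{94633}{2600} \approx -36.397$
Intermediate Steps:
$w = \frac{94633}{2600}$ ($w = \frac{473165}{13000} = 473165 \cdot \frac{1}{13000} = \frac{94633}{2600} \approx 36.397$)
$- w = \left(-1\right) \frac{94633}{2600} = - \frac{94633}{2600}$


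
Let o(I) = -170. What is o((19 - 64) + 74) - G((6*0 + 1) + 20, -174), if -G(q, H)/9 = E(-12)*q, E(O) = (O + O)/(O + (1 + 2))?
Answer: 334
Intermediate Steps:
E(O) = 2*O/(3 + O) (E(O) = (2*O)/(O + 3) = (2*O)/(3 + O) = 2*O/(3 + O))
G(q, H) = -24*q (G(q, H) = -9*2*(-12)/(3 - 12)*q = -9*2*(-12)/(-9)*q = -9*2*(-12)*(-1/9)*q = -24*q)
o((19 - 64) + 74) - G((6*0 + 1) + 20, -174) = -170 - (-24)*((6*0 + 1) + 20) = -170 - (-24)*((0 + 1) + 20) = -170 - (-24)*(1 + 20) = -170 - (-24)*21 = -170 - 1*(-504) = -170 + 504 = 334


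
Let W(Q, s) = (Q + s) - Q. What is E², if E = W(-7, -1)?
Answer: 1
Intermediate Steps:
W(Q, s) = s
E = -1
E² = (-1)² = 1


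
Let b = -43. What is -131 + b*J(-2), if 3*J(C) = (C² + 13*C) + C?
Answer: 213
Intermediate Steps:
J(C) = C²/3 + 14*C/3 (J(C) = ((C² + 13*C) + C)/3 = (C² + 14*C)/3 = C²/3 + 14*C/3)
-131 + b*J(-2) = -131 - 43*(-2)*(14 - 2)/3 = -131 - 43*(-2)*12/3 = -131 - 43*(-8) = -131 + 344 = 213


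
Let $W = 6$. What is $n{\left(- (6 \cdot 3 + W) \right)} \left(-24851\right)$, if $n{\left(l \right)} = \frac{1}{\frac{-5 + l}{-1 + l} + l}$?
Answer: $\frac{621275}{571} \approx 1088.0$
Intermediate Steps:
$n{\left(l \right)} = \frac{1}{l + \frac{-5 + l}{-1 + l}}$ ($n{\left(l \right)} = \frac{1}{\frac{-5 + l}{-1 + l} + l} = \frac{1}{l + \frac{-5 + l}{-1 + l}}$)
$n{\left(- (6 \cdot 3 + W) \right)} \left(-24851\right) = \frac{-1 - \left(6 \cdot 3 + 6\right)}{-5 + \left(- (6 \cdot 3 + 6)\right)^{2}} \left(-24851\right) = \frac{-1 - \left(18 + 6\right)}{-5 + \left(- (18 + 6)\right)^{2}} \left(-24851\right) = \frac{-1 - 24}{-5 + \left(\left(-1\right) 24\right)^{2}} \left(-24851\right) = \frac{-1 - 24}{-5 + \left(-24\right)^{2}} \left(-24851\right) = \frac{1}{-5 + 576} \left(-25\right) \left(-24851\right) = \frac{1}{571} \left(-25\right) \left(-24851\right) = \left(- \frac{25}{571}\right) \left(-24851\right) = \frac{621275}{571}$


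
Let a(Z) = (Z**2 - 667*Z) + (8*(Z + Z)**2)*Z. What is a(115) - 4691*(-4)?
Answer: 48623284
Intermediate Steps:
a(Z) = Z**2 - 667*Z + 32*Z**3 (a(Z) = (Z**2 - 667*Z) + (8*(2*Z)**2)*Z = (Z**2 - 667*Z) + (8*(4*Z**2))*Z = (Z**2 - 667*Z) + (32*Z**2)*Z = (Z**2 - 667*Z) + 32*Z**3 = Z**2 - 667*Z + 32*Z**3)
a(115) - 4691*(-4) = 115*(-667 + 115 + 32*115**2) - 4691*(-4) = 115*(-667 + 115 + 32*13225) + 18764 = 115*(-667 + 115 + 423200) + 18764 = 115*422648 + 18764 = 48604520 + 18764 = 48623284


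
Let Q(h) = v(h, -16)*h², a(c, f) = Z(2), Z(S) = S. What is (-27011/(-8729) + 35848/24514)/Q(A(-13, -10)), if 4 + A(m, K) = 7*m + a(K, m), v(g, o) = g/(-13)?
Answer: 905417357/12294177675003 ≈ 7.3646e-5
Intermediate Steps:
a(c, f) = 2
v(g, o) = -g/13 (v(g, o) = g*(-1/13) = -g/13)
A(m, K) = -2 + 7*m (A(m, K) = -4 + (7*m + 2) = -4 + (2 + 7*m) = -2 + 7*m)
Q(h) = -h³/13 (Q(h) = (-h/13)*h² = -h³/13)
(-27011/(-8729) + 35848/24514)/Q(A(-13, -10)) = (-27011/(-8729) + 35848/24514)/((-(-2 + 7*(-13))³/13)) = (-27011*(-1/8729) + 35848*(1/24514))/((-(-2 - 91)³/13)) = (27011/8729 + 17924/12257)/((-1/13*(-93)³)) = 69647489/(15284479*((-1/13*(-804357)))) = 69647489/(15284479*(804357/13)) = (69647489/15284479)*(13/804357) = 905417357/12294177675003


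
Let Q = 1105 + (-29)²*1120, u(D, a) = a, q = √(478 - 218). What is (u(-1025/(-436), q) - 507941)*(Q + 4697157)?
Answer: -2864879685262 + 11280364*√65 ≈ -2.8648e+12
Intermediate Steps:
q = 2*√65 (q = √260 = 2*√65 ≈ 16.125)
Q = 943025 (Q = 1105 + 841*1120 = 1105 + 941920 = 943025)
(u(-1025/(-436), q) - 507941)*(Q + 4697157) = (2*√65 - 507941)*(943025 + 4697157) = (-507941 + 2*√65)*5640182 = -2864879685262 + 11280364*√65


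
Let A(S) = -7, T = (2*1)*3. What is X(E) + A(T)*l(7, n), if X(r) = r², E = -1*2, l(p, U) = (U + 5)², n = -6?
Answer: -3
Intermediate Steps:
l(p, U) = (5 + U)²
T = 6 (T = 2*3 = 6)
E = -2
X(E) + A(T)*l(7, n) = (-2)² - 7*(5 - 6)² = 4 - 7*(-1)² = 4 - 7*1 = 4 - 7 = -3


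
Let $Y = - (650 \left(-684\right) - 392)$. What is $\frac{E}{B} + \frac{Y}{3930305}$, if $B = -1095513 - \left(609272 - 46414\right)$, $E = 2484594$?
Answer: $- \frac{9027250393138}{6517903833155} \approx -1.385$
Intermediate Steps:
$Y = 444992$ ($Y = - (-444600 - 392) = \left(-1\right) \left(-444992\right) = 444992$)
$B = -1658371$ ($B = -1095513 - 562858 = -1658371$)
$\frac{E}{B} + \frac{Y}{3930305} = \frac{2484594}{-1658371} + \frac{444992}{3930305} = 2484594 \left(- \frac{1}{1658371}\right) + 444992 \cdot \frac{1}{3930305} = - \frac{2484594}{1658371} + \frac{444992}{3930305} = - \frac{9027250393138}{6517903833155}$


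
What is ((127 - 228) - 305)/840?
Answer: -29/60 ≈ -0.48333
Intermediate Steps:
((127 - 228) - 305)/840 = (-101 - 305)*(1/840) = -406*1/840 = -29/60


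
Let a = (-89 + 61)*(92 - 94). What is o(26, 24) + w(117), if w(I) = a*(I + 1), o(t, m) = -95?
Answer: 6513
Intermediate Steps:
a = 56 (a = -28*(-2) = 56)
w(I) = 56 + 56*I (w(I) = 56*(I + 1) = 56*(1 + I) = 56 + 56*I)
o(26, 24) + w(117) = -95 + (56 + 56*117) = -95 + (56 + 6552) = -95 + 6608 = 6513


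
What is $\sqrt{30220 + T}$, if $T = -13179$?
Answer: $\sqrt{17041} \approx 130.54$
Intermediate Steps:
$\sqrt{30220 + T} = \sqrt{30220 - 13179} = \sqrt{17041}$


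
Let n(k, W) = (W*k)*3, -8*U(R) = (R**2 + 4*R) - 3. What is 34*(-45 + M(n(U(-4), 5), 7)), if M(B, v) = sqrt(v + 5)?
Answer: -1530 + 68*sqrt(3) ≈ -1412.2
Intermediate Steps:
U(R) = 3/8 - R/2 - R**2/8 (U(R) = -((R**2 + 4*R) - 3)/8 = -(-3 + R**2 + 4*R)/8 = 3/8 - R/2 - R**2/8)
n(k, W) = 3*W*k
M(B, v) = sqrt(5 + v)
34*(-45 + M(n(U(-4), 5), 7)) = 34*(-45 + sqrt(5 + 7)) = 34*(-45 + sqrt(12)) = 34*(-45 + 2*sqrt(3)) = -1530 + 68*sqrt(3)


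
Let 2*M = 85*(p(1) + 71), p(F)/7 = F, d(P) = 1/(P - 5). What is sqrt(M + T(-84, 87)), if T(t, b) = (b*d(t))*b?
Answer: sqrt(25584474)/89 ≈ 56.833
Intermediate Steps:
d(P) = 1/(-5 + P)
p(F) = 7*F
T(t, b) = b**2/(-5 + t) (T(t, b) = (b/(-5 + t))*b = b**2/(-5 + t))
M = 3315 (M = (85*(7*1 + 71))/2 = (85*(7 + 71))/2 = (85*78)/2 = (1/2)*6630 = 3315)
sqrt(M + T(-84, 87)) = sqrt(3315 + 87**2/(-5 - 84)) = sqrt(3315 + 7569/(-89)) = sqrt(3315 + 7569*(-1/89)) = sqrt(3315 - 7569/89) = sqrt(287466/89) = sqrt(25584474)/89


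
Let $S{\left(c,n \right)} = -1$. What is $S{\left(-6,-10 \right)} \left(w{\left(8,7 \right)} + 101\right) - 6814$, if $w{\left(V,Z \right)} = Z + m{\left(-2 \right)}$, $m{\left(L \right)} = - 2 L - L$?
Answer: $-6928$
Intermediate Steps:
$m{\left(L \right)} = - 3 L$
$w{\left(V,Z \right)} = 6 + Z$ ($w{\left(V,Z \right)} = Z - -6 = Z + 6 = 6 + Z$)
$S{\left(-6,-10 \right)} \left(w{\left(8,7 \right)} + 101\right) - 6814 = - (\left(6 + 7\right) + 101) - 6814 = - (13 + 101) - 6814 = \left(-1\right) 114 - 6814 = -114 - 6814 = -6928$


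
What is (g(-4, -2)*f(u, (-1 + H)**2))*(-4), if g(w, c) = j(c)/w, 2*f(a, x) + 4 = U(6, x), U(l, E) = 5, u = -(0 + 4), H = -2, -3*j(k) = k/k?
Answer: -1/6 ≈ -0.16667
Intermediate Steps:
j(k) = -1/3 (j(k) = -k/(3*k) = -1/3*1 = -1/3)
u = -4 (u = -1*4 = -4)
f(a, x) = 1/2 (f(a, x) = -2 + (1/2)*5 = -2 + 5/2 = 1/2)
g(w, c) = -1/(3*w)
(g(-4, -2)*f(u, (-1 + H)**2))*(-4) = (-1/3/(-4)*(1/2))*(-4) = (-1/3*(-1/4)*(1/2))*(-4) = ((1/12)*(1/2))*(-4) = (1/24)*(-4) = -1/6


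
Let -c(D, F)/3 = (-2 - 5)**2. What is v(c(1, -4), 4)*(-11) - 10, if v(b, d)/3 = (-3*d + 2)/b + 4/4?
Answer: -2217/49 ≈ -45.245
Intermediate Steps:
c(D, F) = -147 (c(D, F) = -3*(-2 - 5)**2 = -3*(-7)**2 = -3*49 = -147)
v(b, d) = 3 + 3*(2 - 3*d)/b (v(b, d) = 3*((-3*d + 2)/b + 4/4) = 3*((2 - 3*d)/b + 4*(1/4)) = 3*((2 - 3*d)/b + 1) = 3*(1 + (2 - 3*d)/b) = 3 + 3*(2 - 3*d)/b)
v(c(1, -4), 4)*(-11) - 10 = (3*(2 - 147 - 3*4)/(-147))*(-11) - 10 = (3*(-1/147)*(2 - 147 - 12))*(-11) - 10 = (3*(-1/147)*(-157))*(-11) - 10 = (157/49)*(-11) - 10 = -1727/49 - 10 = -2217/49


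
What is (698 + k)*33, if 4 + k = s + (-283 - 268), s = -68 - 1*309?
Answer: -7722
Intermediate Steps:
s = -377 (s = -68 - 309 = -377)
k = -932 (k = -4 + (-377 + (-283 - 268)) = -4 + (-377 - 551) = -4 - 928 = -932)
(698 + k)*33 = (698 - 932)*33 = -234*33 = -7722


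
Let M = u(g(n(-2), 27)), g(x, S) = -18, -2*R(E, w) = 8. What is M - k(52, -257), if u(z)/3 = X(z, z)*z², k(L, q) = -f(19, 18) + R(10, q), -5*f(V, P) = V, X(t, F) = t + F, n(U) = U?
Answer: -174959/5 ≈ -34992.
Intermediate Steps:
X(t, F) = F + t
R(E, w) = -4 (R(E, w) = -½*8 = -4)
f(V, P) = -V/5
k(L, q) = -⅕ (k(L, q) = -(-1)*19/5 - 4 = -1*(-19/5) - 4 = 19/5 - 4 = -⅕)
u(z) = 6*z³ (u(z) = 3*((z + z)*z²) = 3*((2*z)*z²) = 3*(2*z³) = 6*z³)
M = -34992 (M = 6*(-18)³ = 6*(-5832) = -34992)
M - k(52, -257) = -34992 - 1*(-⅕) = -34992 + ⅕ = -174959/5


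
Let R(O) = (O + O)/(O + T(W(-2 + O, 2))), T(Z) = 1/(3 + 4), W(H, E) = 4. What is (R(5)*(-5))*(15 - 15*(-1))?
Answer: -875/3 ≈ -291.67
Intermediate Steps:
T(Z) = 1/7
R(O) = 2*O/(1/7 + O) (R(O) = (O + O)/(O + 1/7) = (2*O)/(1/7 + O) = 2*O/(1/7 + O))
(R(5)*(-5))*(15 - 15*(-1)) = ((14*5/(1 + 7*5))*(-5))*(15 - 15*(-1)) = ((14*5/(1 + 35))*(-5))*(15 - 3*(-5)) = ((14*5/36)*(-5))*(15 + 15) = ((14*5*(1/36))*(-5))*30 = ((35/18)*(-5))*30 = -175/18*30 = -875/3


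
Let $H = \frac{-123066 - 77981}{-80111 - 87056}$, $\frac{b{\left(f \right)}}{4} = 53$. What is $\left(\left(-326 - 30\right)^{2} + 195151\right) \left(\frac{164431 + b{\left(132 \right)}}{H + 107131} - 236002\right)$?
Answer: $- \frac{58311407147648759}{767604} \approx -7.5966 \cdot 10^{10}$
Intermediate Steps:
$b{\left(f \right)} = 212$ ($b{\left(f \right)} = 4 \cdot 53 = 212$)
$H = \frac{2611}{2171}$ ($H = - \frac{201047}{-167167} = \left(-201047\right) \left(- \frac{1}{167167}\right) = \frac{2611}{2171} \approx 1.2027$)
$\left(\left(-326 - 30\right)^{2} + 195151\right) \left(\frac{164431 + b{\left(132 \right)}}{H + 107131} - 236002\right) = \left(\left(-326 - 30\right)^{2} + 195151\right) \left(\frac{164431 + 212}{\frac{2611}{2171} + 107131} - 236002\right) = \left(\left(-356\right)^{2} + 195151\right) \left(\frac{164643}{\frac{232584012}{2171}} - 236002\right) = \left(126736 + 195151\right) \left(164643 \cdot \frac{2171}{232584012} - 236002\right) = 321887 \left(\frac{119146651}{77528004} - 236002\right) = 321887 \left(- \frac{18296644853357}{77528004}\right) = - \frac{58311407147648759}{767604}$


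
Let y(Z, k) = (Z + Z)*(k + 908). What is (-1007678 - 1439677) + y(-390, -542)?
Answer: -2732835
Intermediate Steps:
y(Z, k) = 2*Z*(908 + k) (y(Z, k) = (2*Z)*(908 + k) = 2*Z*(908 + k))
(-1007678 - 1439677) + y(-390, -542) = (-1007678 - 1439677) + 2*(-390)*(908 - 542) = -2447355 + 2*(-390)*366 = -2447355 - 285480 = -2732835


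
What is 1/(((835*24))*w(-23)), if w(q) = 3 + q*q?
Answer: 1/10661280 ≈ 9.3797e-8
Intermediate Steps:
w(q) = 3 + q**2
1/(((835*24))*w(-23)) = 1/(((835*24))*(3 + (-23)**2)) = 1/(20040*(3 + 529)) = (1/20040)/532 = (1/20040)*(1/532) = 1/10661280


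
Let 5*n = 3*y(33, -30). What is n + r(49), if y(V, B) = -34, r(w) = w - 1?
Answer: 138/5 ≈ 27.600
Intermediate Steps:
r(w) = -1 + w
n = -102/5 (n = (3*(-34))/5 = (1/5)*(-102) = -102/5 ≈ -20.400)
n + r(49) = -102/5 + (-1 + 49) = -102/5 + 48 = 138/5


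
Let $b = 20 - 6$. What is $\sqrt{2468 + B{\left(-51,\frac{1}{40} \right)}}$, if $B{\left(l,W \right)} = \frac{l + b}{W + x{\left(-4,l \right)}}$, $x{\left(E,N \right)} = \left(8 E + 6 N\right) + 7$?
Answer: $\frac{2 \sqrt{12016353343}}{4413} \approx 49.68$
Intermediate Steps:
$b = 14$
$x{\left(E,N \right)} = 7 + 6 N + 8 E$ ($x{\left(E,N \right)} = \left(6 N + 8 E\right) + 7 = 7 + 6 N + 8 E$)
$B{\left(l,W \right)} = \frac{14 + l}{-25 + W + 6 l}$ ($B{\left(l,W \right)} = \frac{l + 14}{W + \left(7 + 6 l + 8 \left(-4\right)\right)} = \frac{14 + l}{W + \left(7 + 6 l - 32\right)} = \frac{14 + l}{W + \left(-25 + 6 l\right)} = \frac{14 + l}{-25 + W + 6 l}$)
$\sqrt{2468 + B{\left(-51,\frac{1}{40} \right)}} = \sqrt{2468 + \frac{14 - 51}{-25 + \frac{1}{40} + 6 \left(-51\right)}} = \sqrt{2468 + \frac{1}{-25 + \frac{1}{40} - 306} \left(-37\right)} = \sqrt{2468 + \frac{1}{- \frac{13239}{40}} \left(-37\right)} = \sqrt{2468 - - \frac{1480}{13239}} = \sqrt{2468 + \frac{1480}{13239}} = \sqrt{\frac{32675332}{13239}} = \frac{2 \sqrt{12016353343}}{4413}$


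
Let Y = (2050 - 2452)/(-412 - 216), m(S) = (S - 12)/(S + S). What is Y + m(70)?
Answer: 5794/5495 ≈ 1.0544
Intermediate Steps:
m(S) = (-12 + S)/(2*S) (m(S) = (-12 + S)/((2*S)) = (-12 + S)*(1/(2*S)) = (-12 + S)/(2*S))
Y = 201/314 (Y = -402/(-628) = -402*(-1/628) = 201/314 ≈ 0.64013)
Y + m(70) = 201/314 + (1/2)*(-12 + 70)/70 = 201/314 + (1/2)*(1/70)*58 = 201/314 + 29/70 = 5794/5495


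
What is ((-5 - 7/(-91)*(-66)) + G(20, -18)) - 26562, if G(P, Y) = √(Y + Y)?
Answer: -345437/13 + 6*I ≈ -26572.0 + 6.0*I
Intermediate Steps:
G(P, Y) = √2*√Y (G(P, Y) = √(2*Y) = √2*√Y)
((-5 - 7/(-91)*(-66)) + G(20, -18)) - 26562 = ((-5 - 7/(-91)*(-66)) + √2*√(-18)) - 26562 = ((-5 - 7*(-1/91)*(-66)) + √2*(3*I*√2)) - 26562 = ((-5 + (1/13)*(-66)) + 6*I) - 26562 = ((-5 - 66/13) + 6*I) - 26562 = (-131/13 + 6*I) - 26562 = -345437/13 + 6*I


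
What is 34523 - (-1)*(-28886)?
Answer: 5637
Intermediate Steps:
34523 - (-1)*(-28886) = 34523 - 1*28886 = 34523 - 28886 = 5637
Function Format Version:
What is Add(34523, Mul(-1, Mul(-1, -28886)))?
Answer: 5637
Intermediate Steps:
Add(34523, Mul(-1, Mul(-1, -28886))) = Add(34523, Mul(-1, 28886)) = Add(34523, -28886) = 5637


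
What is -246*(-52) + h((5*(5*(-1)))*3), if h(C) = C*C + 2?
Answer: 18419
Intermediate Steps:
h(C) = 2 + C² (h(C) = C² + 2 = 2 + C²)
-246*(-52) + h((5*(5*(-1)))*3) = -246*(-52) + (2 + ((5*(5*(-1)))*3)²) = 12792 + (2 + ((5*(-5))*3)²) = 12792 + (2 + (-25*3)²) = 12792 + (2 + (-75)²) = 12792 + (2 + 5625) = 12792 + 5627 = 18419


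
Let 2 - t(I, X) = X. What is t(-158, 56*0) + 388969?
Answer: 388971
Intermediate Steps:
t(I, X) = 2 - X
t(-158, 56*0) + 388969 = (2 - 56*0) + 388969 = (2 - 1*0) + 388969 = (2 + 0) + 388969 = 2 + 388969 = 388971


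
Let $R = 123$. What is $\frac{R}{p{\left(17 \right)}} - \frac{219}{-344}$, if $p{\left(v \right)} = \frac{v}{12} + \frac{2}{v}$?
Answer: $\frac{8700195}{107672} \approx 80.803$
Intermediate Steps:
$p{\left(v \right)} = \frac{2}{v} + \frac{v}{12}$ ($p{\left(v \right)} = v \frac{1}{12} + \frac{2}{v} = \frac{v}{12} + \frac{2}{v} = \frac{2}{v} + \frac{v}{12}$)
$\frac{R}{p{\left(17 \right)}} - \frac{219}{-344} = \frac{123}{\frac{2}{17} + \frac{1}{12} \cdot 17} - \frac{219}{-344} = \frac{123}{2 \cdot \frac{1}{17} + \frac{17}{12}} - - \frac{219}{344} = \frac{123}{\frac{2}{17} + \frac{17}{12}} + \frac{219}{344} = \frac{123}{\frac{313}{204}} + \frac{219}{344} = 123 \cdot \frac{204}{313} + \frac{219}{344} = \frac{25092}{313} + \frac{219}{344} = \frac{8700195}{107672}$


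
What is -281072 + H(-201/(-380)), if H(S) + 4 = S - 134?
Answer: -106859599/380 ≈ -2.8121e+5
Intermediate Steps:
H(S) = -138 + S (H(S) = -4 + (S - 134) = -4 + (-134 + S) = -138 + S)
-281072 + H(-201/(-380)) = -281072 + (-138 - 201/(-380)) = -281072 + (-138 - 201*(-1/380)) = -281072 + (-138 + 201/380) = -281072 - 52239/380 = -106859599/380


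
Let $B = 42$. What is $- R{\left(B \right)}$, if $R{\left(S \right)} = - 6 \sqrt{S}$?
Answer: $6 \sqrt{42} \approx 38.884$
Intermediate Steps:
$- R{\left(B \right)} = - \left(-6\right) \sqrt{42} = 6 \sqrt{42}$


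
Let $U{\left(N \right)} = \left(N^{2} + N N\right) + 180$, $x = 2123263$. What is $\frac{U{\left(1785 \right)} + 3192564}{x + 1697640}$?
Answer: $\frac{9565194}{3820903} \approx 2.5034$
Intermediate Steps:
$U{\left(N \right)} = 180 + 2 N^{2}$ ($U{\left(N \right)} = \left(N^{2} + N^{2}\right) + 180 = 2 N^{2} + 180 = 180 + 2 N^{2}$)
$\frac{U{\left(1785 \right)} + 3192564}{x + 1697640} = \frac{\left(180 + 2 \cdot 1785^{2}\right) + 3192564}{2123263 + 1697640} = \frac{\left(180 + 2 \cdot 3186225\right) + 3192564}{3820903} = \left(\left(180 + 6372450\right) + 3192564\right) \frac{1}{3820903} = \left(6372630 + 3192564\right) \frac{1}{3820903} = 9565194 \cdot \frac{1}{3820903} = \frac{9565194}{3820903}$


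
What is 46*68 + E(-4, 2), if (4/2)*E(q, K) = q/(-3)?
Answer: 9386/3 ≈ 3128.7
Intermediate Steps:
E(q, K) = -q/6 (E(q, K) = (q/(-3))/2 = (q*(-⅓))/2 = (-q/3)/2 = -q/6)
46*68 + E(-4, 2) = 46*68 - ⅙*(-4) = 3128 + ⅔ = 9386/3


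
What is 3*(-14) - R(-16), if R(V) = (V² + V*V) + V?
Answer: -538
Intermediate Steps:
R(V) = V + 2*V² (R(V) = (V² + V²) + V = 2*V² + V = V + 2*V²)
3*(-14) - R(-16) = 3*(-14) - (-16)*(1 + 2*(-16)) = -42 - (-16)*(1 - 32) = -42 - (-16)*(-31) = -42 - 1*496 = -42 - 496 = -538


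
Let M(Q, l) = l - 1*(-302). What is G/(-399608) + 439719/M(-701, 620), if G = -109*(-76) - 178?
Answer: 43926939105/92109644 ≈ 476.90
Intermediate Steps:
G = 8106 (G = 8284 - 178 = 8106)
M(Q, l) = 302 + l (M(Q, l) = l + 302 = 302 + l)
G/(-399608) + 439719/M(-701, 620) = 8106/(-399608) + 439719/(302 + 620) = 8106*(-1/399608) + 439719/922 = -4053/199804 + 439719*(1/922) = -4053/199804 + 439719/922 = 43926939105/92109644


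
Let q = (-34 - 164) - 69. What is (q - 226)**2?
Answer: 243049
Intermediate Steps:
q = -267 (q = -198 - 69 = -267)
(q - 226)**2 = (-267 - 226)**2 = (-493)**2 = 243049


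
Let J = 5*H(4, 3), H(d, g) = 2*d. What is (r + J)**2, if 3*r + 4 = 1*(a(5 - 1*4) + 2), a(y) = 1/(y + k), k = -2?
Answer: 1521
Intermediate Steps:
J = 40 (J = 5*(2*4) = 5*8 = 40)
a(y) = 1/(-2 + y) (a(y) = 1/(y - 2) = 1/(-2 + y))
r = -1 (r = -4/3 + (1*(1/(-2 + (5 - 1*4)) + 2))/3 = -4/3 + (1*(1/(-2 + (5 - 4)) + 2))/3 = -4/3 + (1*(1/(-2 + 1) + 2))/3 = -4/3 + (1*(1/(-1) + 2))/3 = -4/3 + (1*(-1 + 2))/3 = -4/3 + (1*1)/3 = -4/3 + (1/3)*1 = -4/3 + 1/3 = -1)
(r + J)**2 = (-1 + 40)**2 = 39**2 = 1521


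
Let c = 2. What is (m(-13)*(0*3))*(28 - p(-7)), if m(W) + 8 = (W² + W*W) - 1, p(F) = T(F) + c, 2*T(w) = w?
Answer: 0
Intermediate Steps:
T(w) = w/2
p(F) = 2 + F/2 (p(F) = F/2 + 2 = 2 + F/2)
m(W) = -9 + 2*W² (m(W) = -8 + ((W² + W*W) - 1) = -8 + ((W² + W²) - 1) = -8 + (2*W² - 1) = -8 + (-1 + 2*W²) = -9 + 2*W²)
(m(-13)*(0*3))*(28 - p(-7)) = ((-9 + 2*(-13)²)*(0*3))*(28 - (2 + (½)*(-7))) = ((-9 + 2*169)*0)*(28 - (2 - 7/2)) = ((-9 + 338)*0)*(28 - 1*(-3/2)) = (329*0)*(28 + 3/2) = 0*(59/2) = 0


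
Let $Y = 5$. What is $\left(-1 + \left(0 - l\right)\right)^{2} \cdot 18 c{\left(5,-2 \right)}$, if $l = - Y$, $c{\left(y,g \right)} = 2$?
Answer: $576$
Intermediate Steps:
$l = -5$ ($l = \left(-1\right) 5 = -5$)
$\left(-1 + \left(0 - l\right)\right)^{2} \cdot 18 c{\left(5,-2 \right)} = \left(-1 + \left(0 - -5\right)\right)^{2} \cdot 18 \cdot 2 = \left(-1 + \left(0 + 5\right)\right)^{2} \cdot 18 \cdot 2 = \left(-1 + 5\right)^{2} \cdot 18 \cdot 2 = 4^{2} \cdot 18 \cdot 2 = 16 \cdot 18 \cdot 2 = 288 \cdot 2 = 576$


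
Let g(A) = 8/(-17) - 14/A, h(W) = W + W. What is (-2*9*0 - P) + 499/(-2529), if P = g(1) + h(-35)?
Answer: 3623161/42993 ≈ 84.273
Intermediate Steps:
h(W) = 2*W
g(A) = -8/17 - 14/A (g(A) = 8*(-1/17) - 14/A = -8/17 - 14/A)
P = -1436/17 (P = (-8/17 - 14/1) + 2*(-35) = (-8/17 - 14*1) - 70 = (-8/17 - 14) - 70 = -246/17 - 70 = -1436/17 ≈ -84.471)
(-2*9*0 - P) + 499/(-2529) = (-2*9*0 - 1*(-1436/17)) + 499/(-2529) = (-18*0 + 1436/17) + 499*(-1/2529) = (0 + 1436/17) - 499/2529 = 1436/17 - 499/2529 = 3623161/42993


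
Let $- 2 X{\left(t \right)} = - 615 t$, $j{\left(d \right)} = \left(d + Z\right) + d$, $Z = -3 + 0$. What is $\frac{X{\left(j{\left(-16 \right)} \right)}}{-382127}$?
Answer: $\frac{21525}{764254} \approx 0.028165$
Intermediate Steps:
$Z = -3$
$j{\left(d \right)} = -3 + 2 d$ ($j{\left(d \right)} = \left(d - 3\right) + d = \left(-3 + d\right) + d = -3 + 2 d$)
$X{\left(t \right)} = \frac{615 t}{2}$ ($X{\left(t \right)} = - \frac{\left(-615\right) t}{2} = \frac{615 t}{2}$)
$\frac{X{\left(j{\left(-16 \right)} \right)}}{-382127} = \frac{\frac{615}{2} \left(-3 + 2 \left(-16\right)\right)}{-382127} = \frac{615 \left(-3 - 32\right)}{2} \left(- \frac{1}{382127}\right) = \frac{615}{2} \left(-35\right) \left(- \frac{1}{382127}\right) = \left(- \frac{21525}{2}\right) \left(- \frac{1}{382127}\right) = \frac{21525}{764254}$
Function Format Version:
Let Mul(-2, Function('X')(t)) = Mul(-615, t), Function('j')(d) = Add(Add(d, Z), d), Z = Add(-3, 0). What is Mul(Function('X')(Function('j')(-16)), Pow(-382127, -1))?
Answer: Rational(21525, 764254) ≈ 0.028165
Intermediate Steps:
Z = -3
Function('j')(d) = Add(-3, Mul(2, d)) (Function('j')(d) = Add(Add(d, -3), d) = Add(Add(-3, d), d) = Add(-3, Mul(2, d)))
Function('X')(t) = Mul(Rational(615, 2), t) (Function('X')(t) = Mul(Rational(-1, 2), Mul(-615, t)) = Mul(Rational(615, 2), t))
Mul(Function('X')(Function('j')(-16)), Pow(-382127, -1)) = Mul(Mul(Rational(615, 2), Add(-3, Mul(2, -16))), Pow(-382127, -1)) = Mul(Mul(Rational(615, 2), Add(-3, -32)), Rational(-1, 382127)) = Mul(Mul(Rational(615, 2), -35), Rational(-1, 382127)) = Mul(Rational(-21525, 2), Rational(-1, 382127)) = Rational(21525, 764254)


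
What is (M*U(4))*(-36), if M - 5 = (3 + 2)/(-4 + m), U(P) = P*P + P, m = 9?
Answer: -4320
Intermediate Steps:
U(P) = P + P² (U(P) = P² + P = P + P²)
M = 6 (M = 5 + (3 + 2)/(-4 + 9) = 5 + 5/5 = 5 + 5*(⅕) = 5 + 1 = 6)
(M*U(4))*(-36) = (6*(4*(1 + 4)))*(-36) = (6*(4*5))*(-36) = (6*20)*(-36) = 120*(-36) = -4320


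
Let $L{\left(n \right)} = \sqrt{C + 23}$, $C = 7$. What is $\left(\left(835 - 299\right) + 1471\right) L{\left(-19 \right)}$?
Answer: $2007 \sqrt{30} \approx 10993.0$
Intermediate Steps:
$L{\left(n \right)} = \sqrt{30}$ ($L{\left(n \right)} = \sqrt{7 + 23} = \sqrt{30}$)
$\left(\left(835 - 299\right) + 1471\right) L{\left(-19 \right)} = \left(\left(835 - 299\right) + 1471\right) \sqrt{30} = \left(536 + 1471\right) \sqrt{30} = 2007 \sqrt{30}$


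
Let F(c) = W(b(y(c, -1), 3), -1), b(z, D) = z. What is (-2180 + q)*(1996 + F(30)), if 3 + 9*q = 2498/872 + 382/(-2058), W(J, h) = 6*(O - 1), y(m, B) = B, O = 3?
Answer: -4418874712034/1009449 ≈ -4.3775e+6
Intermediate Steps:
W(J, h) = 12 (W(J, h) = 6*(3 - 1) = 6*2 = 12)
F(c) = 12
q = -143987/4037796 (q = -⅓ + (2498/872 + 382/(-2058))/9 = -⅓ + (2498*(1/872) + 382*(-1/2058))/9 = -⅓ + (1249/436 - 191/1029)/9 = -⅓ + (⅑)*(1201945/448644) = -⅓ + 1201945/4037796 = -143987/4037796 ≈ -0.035660)
(-2180 + q)*(1996 + F(30)) = (-2180 - 143987/4037796)*(1996 + 12) = -8802539267/4037796*2008 = -4418874712034/1009449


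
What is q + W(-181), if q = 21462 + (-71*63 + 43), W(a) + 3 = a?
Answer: 16848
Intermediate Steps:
W(a) = -3 + a
q = 17032 (q = 21462 + (-4473 + 43) = 21462 - 4430 = 17032)
q + W(-181) = 17032 + (-3 - 181) = 17032 - 184 = 16848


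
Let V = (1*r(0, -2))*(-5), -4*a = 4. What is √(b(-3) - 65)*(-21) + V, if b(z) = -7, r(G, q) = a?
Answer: 5 - 126*I*√2 ≈ 5.0 - 178.19*I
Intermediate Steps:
a = -1 (a = -¼*4 = -1)
r(G, q) = -1
V = 5 (V = (1*(-1))*(-5) = -1*(-5) = 5)
√(b(-3) - 65)*(-21) + V = √(-7 - 65)*(-21) + 5 = √(-72)*(-21) + 5 = (6*I*√2)*(-21) + 5 = -126*I*√2 + 5 = 5 - 126*I*√2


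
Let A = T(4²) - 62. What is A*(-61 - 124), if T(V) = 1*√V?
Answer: 10730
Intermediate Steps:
T(V) = √V
A = -58 (A = √(4²) - 62 = √16 - 62 = 4 - 62 = -58)
A*(-61 - 124) = -58*(-61 - 124) = -58*(-185) = 10730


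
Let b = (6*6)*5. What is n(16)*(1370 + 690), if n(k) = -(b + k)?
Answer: -403760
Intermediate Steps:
b = 180 (b = 36*5 = 180)
n(k) = -180 - k (n(k) = -(180 + k) = -180 - k)
n(16)*(1370 + 690) = (-180 - 1*16)*(1370 + 690) = (-180 - 16)*2060 = -196*2060 = -403760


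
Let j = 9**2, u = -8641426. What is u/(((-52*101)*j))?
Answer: 4320713/212706 ≈ 20.313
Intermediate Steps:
j = 81
u/(((-52*101)*j)) = -8641426/(-52*101*81) = -8641426/((-5252*81)) = -8641426/(-425412) = -8641426*(-1/425412) = 4320713/212706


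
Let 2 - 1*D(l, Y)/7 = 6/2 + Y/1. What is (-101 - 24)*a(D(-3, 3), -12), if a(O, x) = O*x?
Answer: -42000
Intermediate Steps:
D(l, Y) = -7 - 7*Y (D(l, Y) = 14 - 7*(6/2 + Y/1) = 14 - 7*(6*(½) + Y*1) = 14 - 7*(3 + Y) = 14 + (-21 - 7*Y) = -7 - 7*Y)
(-101 - 24)*a(D(-3, 3), -12) = (-101 - 24)*((-7 - 7*3)*(-12)) = -125*(-7 - 21)*(-12) = -(-3500)*(-12) = -125*336 = -42000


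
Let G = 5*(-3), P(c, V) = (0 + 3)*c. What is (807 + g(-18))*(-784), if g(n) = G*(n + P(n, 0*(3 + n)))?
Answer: -1479408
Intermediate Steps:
P(c, V) = 3*c
G = -15
g(n) = -60*n (g(n) = -15*(n + 3*n) = -60*n)
(807 + g(-18))*(-784) = (807 - 60*(-18))*(-784) = (807 + 1080)*(-784) = 1887*(-784) = -1479408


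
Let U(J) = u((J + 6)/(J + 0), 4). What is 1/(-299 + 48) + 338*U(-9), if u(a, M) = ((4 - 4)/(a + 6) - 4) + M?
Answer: -1/251 ≈ -0.0039841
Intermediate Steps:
u(a, M) = -4 + M (u(a, M) = (0/(6 + a) - 4) + M = (0 - 4) + M = -4 + M)
U(J) = 0 (U(J) = -4 + 4 = 0)
1/(-299 + 48) + 338*U(-9) = 1/(-299 + 48) + 338*0 = 1/(-251) + 0 = -1/251 + 0 = -1/251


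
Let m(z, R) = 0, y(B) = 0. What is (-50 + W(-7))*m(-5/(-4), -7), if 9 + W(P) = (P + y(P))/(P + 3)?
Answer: 0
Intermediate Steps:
W(P) = -9 + P/(3 + P) (W(P) = -9 + (P + 0)/(P + 3) = -9 + P/(3 + P))
(-50 + W(-7))*m(-5/(-4), -7) = (-50 + (-27 - 8*(-7))/(3 - 7))*0 = (-50 + (-27 + 56)/(-4))*0 = (-50 - 1/4*29)*0 = (-50 - 29/4)*0 = -229/4*0 = 0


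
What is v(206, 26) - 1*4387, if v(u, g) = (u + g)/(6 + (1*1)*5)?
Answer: -48025/11 ≈ -4365.9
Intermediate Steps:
v(u, g) = g/11 + u/11 (v(u, g) = (g + u)/(6 + 1*5) = (g + u)/(6 + 5) = (g + u)/11 = g/11 + u/11)
v(206, 26) - 1*4387 = ((1/11)*26 + (1/11)*206) - 1*4387 = (26/11 + 206/11) - 4387 = 232/11 - 4387 = -48025/11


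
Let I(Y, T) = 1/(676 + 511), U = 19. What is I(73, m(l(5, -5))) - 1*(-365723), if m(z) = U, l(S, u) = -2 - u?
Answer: 434113202/1187 ≈ 3.6572e+5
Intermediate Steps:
m(z) = 19
I(Y, T) = 1/1187
I(73, m(l(5, -5))) - 1*(-365723) = 1/1187 - 1*(-365723) = 1/1187 + 365723 = 434113202/1187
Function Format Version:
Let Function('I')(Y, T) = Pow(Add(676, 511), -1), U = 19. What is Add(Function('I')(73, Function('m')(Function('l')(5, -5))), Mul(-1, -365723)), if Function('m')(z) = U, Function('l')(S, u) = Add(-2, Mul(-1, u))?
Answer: Rational(434113202, 1187) ≈ 3.6572e+5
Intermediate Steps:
Function('m')(z) = 19
Function('I')(Y, T) = Rational(1, 1187) (Function('I')(Y, T) = Pow(1187, -1) = Rational(1, 1187))
Add(Function('I')(73, Function('m')(Function('l')(5, -5))), Mul(-1, -365723)) = Add(Rational(1, 1187), Mul(-1, -365723)) = Add(Rational(1, 1187), 365723) = Rational(434113202, 1187)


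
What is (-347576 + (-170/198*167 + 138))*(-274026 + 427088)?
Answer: -5266948675534/99 ≈ -5.3201e+10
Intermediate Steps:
(-347576 + (-170/198*167 + 138))*(-274026 + 427088) = (-347576 + (-170*1/198*167 + 138))*153062 = (-347576 + (-85/99*167 + 138))*153062 = (-347576 + (-14195/99 + 138))*153062 = (-347576 - 533/99)*153062 = -34410557/99*153062 = -5266948675534/99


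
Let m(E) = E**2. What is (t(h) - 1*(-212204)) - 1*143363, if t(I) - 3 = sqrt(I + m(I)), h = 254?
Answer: 68844 + sqrt(64770) ≈ 69099.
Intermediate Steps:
t(I) = 3 + sqrt(I + I**2)
(t(h) - 1*(-212204)) - 1*143363 = ((3 + sqrt(254*(1 + 254))) - 1*(-212204)) - 1*143363 = ((3 + sqrt(254*255)) + 212204) - 143363 = ((3 + sqrt(64770)) + 212204) - 143363 = (212207 + sqrt(64770)) - 143363 = 68844 + sqrt(64770)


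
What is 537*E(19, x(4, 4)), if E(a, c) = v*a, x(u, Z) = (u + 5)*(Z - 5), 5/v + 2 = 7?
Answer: 10203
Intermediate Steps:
v = 1 (v = 5/(-2 + 7) = 5/5 = 5*(⅕) = 1)
x(u, Z) = (-5 + Z)*(5 + u) (x(u, Z) = (5 + u)*(-5 + Z) = (-5 + Z)*(5 + u))
E(a, c) = a (E(a, c) = 1*a = a)
537*E(19, x(4, 4)) = 537*19 = 10203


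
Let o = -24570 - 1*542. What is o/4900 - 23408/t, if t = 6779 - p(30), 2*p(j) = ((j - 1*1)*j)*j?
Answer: -10694538/7681975 ≈ -1.3922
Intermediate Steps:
p(j) = j²*(-1 + j)/2 (p(j) = (((j - 1*1)*j)*j)/2 = (((j - 1)*j)*j)/2 = (((-1 + j)*j)*j)/2 = ((j*(-1 + j))*j)/2 = (j²*(-1 + j))/2 = j²*(-1 + j)/2)
t = -6271 (t = 6779 - 30²*(-1 + 30)/2 = 6779 - 900*29/2 = 6779 - 1*13050 = 6779 - 13050 = -6271)
o = -25112 (o = -24570 - 542 = -25112)
o/4900 - 23408/t = -25112/4900 - 23408/(-6271) = -25112*1/4900 - 23408*(-1/6271) = -6278/1225 + 23408/6271 = -10694538/7681975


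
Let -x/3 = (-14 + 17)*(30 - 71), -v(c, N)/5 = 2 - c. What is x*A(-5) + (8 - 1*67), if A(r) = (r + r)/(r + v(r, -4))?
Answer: 133/4 ≈ 33.250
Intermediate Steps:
v(c, N) = -10 + 5*c (v(c, N) = -5*(2 - c) = -10 + 5*c)
x = 369 (x = -3*(-14 + 17)*(30 - 71) = -9*(-41) = -3*(-123) = 369)
A(r) = 2*r/(-10 + 6*r) (A(r) = (r + r)/(r + (-10 + 5*r)) = (2*r)/(-10 + 6*r) = 2*r/(-10 + 6*r))
x*A(-5) + (8 - 1*67) = 369*(-5/(-5 + 3*(-5))) + (8 - 1*67) = 369*(-5/(-5 - 15)) + (8 - 67) = 369*(-5/(-20)) - 59 = 369*(-5*(-1/20)) - 59 = 369*(¼) - 59 = 369/4 - 59 = 133/4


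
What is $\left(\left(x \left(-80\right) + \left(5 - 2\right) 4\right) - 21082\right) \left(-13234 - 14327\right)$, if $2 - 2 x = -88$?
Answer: $679929870$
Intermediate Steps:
$x = 45$ ($x = 1 - -44 = 1 + 44 = 45$)
$\left(\left(x \left(-80\right) + \left(5 - 2\right) 4\right) - 21082\right) \left(-13234 - 14327\right) = \left(\left(45 \left(-80\right) + \left(5 - 2\right) 4\right) - 21082\right) \left(-13234 - 14327\right) = \left(\left(-3600 + 3 \cdot 4\right) - 21082\right) \left(-27561\right) = \left(\left(-3600 + 12\right) - 21082\right) \left(-27561\right) = \left(-3588 - 21082\right) \left(-27561\right) = \left(-24670\right) \left(-27561\right) = 679929870$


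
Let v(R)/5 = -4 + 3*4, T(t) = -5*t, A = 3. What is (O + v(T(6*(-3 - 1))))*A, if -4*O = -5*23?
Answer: 825/4 ≈ 206.25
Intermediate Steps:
O = 115/4 (O = -(-5)*23/4 = -¼*(-115) = 115/4 ≈ 28.750)
v(R) = 40 (v(R) = 5*(-4 + 3*4) = 5*(-4 + 12) = 5*8 = 40)
(O + v(T(6*(-3 - 1))))*A = (115/4 + 40)*3 = (275/4)*3 = 825/4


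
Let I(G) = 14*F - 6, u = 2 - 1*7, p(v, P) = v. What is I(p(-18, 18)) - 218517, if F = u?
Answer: -218593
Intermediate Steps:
u = -5 (u = 2 - 7 = -5)
F = -5
I(G) = -76 (I(G) = 14*(-5) - 6 = -70 - 6 = -76)
I(p(-18, 18)) - 218517 = -76 - 218517 = -218593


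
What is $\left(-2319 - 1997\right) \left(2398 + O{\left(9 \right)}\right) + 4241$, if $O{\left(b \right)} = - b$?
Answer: $-10306683$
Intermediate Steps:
$\left(-2319 - 1997\right) \left(2398 + O{\left(9 \right)}\right) + 4241 = \left(-2319 - 1997\right) \left(2398 - 9\right) + 4241 = - 4316 \left(2398 - 9\right) + 4241 = \left(-4316\right) 2389 + 4241 = -10310924 + 4241 = -10306683$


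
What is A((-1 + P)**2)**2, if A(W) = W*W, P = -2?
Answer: 6561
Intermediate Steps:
A(W) = W**2
A((-1 + P)**2)**2 = (((-1 - 2)**2)**2)**2 = (((-3)**2)**2)**2 = (9**2)**2 = 81**2 = 6561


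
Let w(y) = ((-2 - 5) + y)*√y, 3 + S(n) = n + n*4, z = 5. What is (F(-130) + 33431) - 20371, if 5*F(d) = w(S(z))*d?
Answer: 13060 - 390*√22 ≈ 11231.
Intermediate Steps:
S(n) = -3 + 5*n (S(n) = -3 + (n + n*4) = -3 + (n + 4*n) = -3 + 5*n)
w(y) = √y*(-7 + y) (w(y) = (-7 + y)*√y = √y*(-7 + y))
F(d) = 3*d*√22 (F(d) = ((√(-3 + 5*5)*(-7 + (-3 + 5*5)))*d)/5 = ((√(-3 + 25)*(-7 + (-3 + 25)))*d)/5 = ((√22*(-7 + 22))*d)/5 = ((√22*15)*d)/5 = ((15*√22)*d)/5 = (15*d*√22)/5 = 3*d*√22)
(F(-130) + 33431) - 20371 = (3*(-130)*√22 + 33431) - 20371 = (-390*√22 + 33431) - 20371 = (33431 - 390*√22) - 20371 = 13060 - 390*√22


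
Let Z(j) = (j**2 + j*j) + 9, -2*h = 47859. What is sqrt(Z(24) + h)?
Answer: I*sqrt(91074)/2 ≈ 150.89*I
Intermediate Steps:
h = -47859/2 (h = -1/2*47859 = -47859/2 ≈ -23930.)
Z(j) = 9 + 2*j**2 (Z(j) = (j**2 + j**2) + 9 = 2*j**2 + 9 = 9 + 2*j**2)
sqrt(Z(24) + h) = sqrt((9 + 2*24**2) - 47859/2) = sqrt((9 + 2*576) - 47859/2) = sqrt((9 + 1152) - 47859/2) = sqrt(1161 - 47859/2) = sqrt(-45537/2) = I*sqrt(91074)/2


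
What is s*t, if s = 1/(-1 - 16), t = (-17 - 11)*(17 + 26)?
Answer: 1204/17 ≈ 70.823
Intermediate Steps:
t = -1204 (t = -28*43 = -1204)
s = -1/17 (s = 1/(-17) = -1/17 ≈ -0.058824)
s*t = -1/17*(-1204) = 1204/17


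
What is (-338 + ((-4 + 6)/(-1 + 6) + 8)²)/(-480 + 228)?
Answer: 3343/3150 ≈ 1.0613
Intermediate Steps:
(-338 + ((-4 + 6)/(-1 + 6) + 8)²)/(-480 + 228) = (-338 + (2/5 + 8)²)/(-252) = (-338 + (2*(⅕) + 8)²)*(-1/252) = (-338 + (⅖ + 8)²)*(-1/252) = (-338 + (42/5)²)*(-1/252) = (-338 + 1764/25)*(-1/252) = -6686/25*(-1/252) = 3343/3150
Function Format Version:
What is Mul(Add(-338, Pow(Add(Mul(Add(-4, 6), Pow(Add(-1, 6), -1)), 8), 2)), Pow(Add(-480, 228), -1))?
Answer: Rational(3343, 3150) ≈ 1.0613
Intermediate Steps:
Mul(Add(-338, Pow(Add(Mul(Add(-4, 6), Pow(Add(-1, 6), -1)), 8), 2)), Pow(Add(-480, 228), -1)) = Mul(Add(-338, Pow(Add(Mul(2, Pow(5, -1)), 8), 2)), Pow(-252, -1)) = Mul(Add(-338, Pow(Add(Mul(2, Rational(1, 5)), 8), 2)), Rational(-1, 252)) = Mul(Add(-338, Pow(Add(Rational(2, 5), 8), 2)), Rational(-1, 252)) = Mul(Add(-338, Pow(Rational(42, 5), 2)), Rational(-1, 252)) = Mul(Add(-338, Rational(1764, 25)), Rational(-1, 252)) = Mul(Rational(-6686, 25), Rational(-1, 252)) = Rational(3343, 3150)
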